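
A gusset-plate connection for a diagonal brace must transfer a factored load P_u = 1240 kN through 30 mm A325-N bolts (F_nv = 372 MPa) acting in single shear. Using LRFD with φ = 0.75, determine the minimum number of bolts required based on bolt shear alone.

A_b = π·30²/4 = 706.9 mm².
Per-bolt design strength φR_n = 0.75 × 372 × 706.9 × 1 / 1000 = 197.2 kN.
n ≥ 1240 / 197.2 = 6.288 → use 7 bolts.

7 bolts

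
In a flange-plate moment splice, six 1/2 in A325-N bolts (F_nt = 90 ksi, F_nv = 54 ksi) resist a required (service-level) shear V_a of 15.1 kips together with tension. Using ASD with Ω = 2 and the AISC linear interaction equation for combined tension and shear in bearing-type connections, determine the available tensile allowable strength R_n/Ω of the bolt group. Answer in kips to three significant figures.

43.8 kips

A_b = π·0.5²/4 = 0.1963 in²; f_rv = 15.1 / (6 × 0.1963) = 12.82 ksi.
F'_nt = 1.3 F_nt − (Ω F_nt / F_nv) f_rv = 1.3·90 − (2·90/54)·12.82 = 74.28 ksi, capped at F_nt → F'_nt = 74.28 ksi.
R_n = F'_nt · A_b · n = 74.28 × 0.1963 × 6 = 87.5 kips.
Allowable strength R_n/Ω = 87.5 / 2 = 43.8 kips.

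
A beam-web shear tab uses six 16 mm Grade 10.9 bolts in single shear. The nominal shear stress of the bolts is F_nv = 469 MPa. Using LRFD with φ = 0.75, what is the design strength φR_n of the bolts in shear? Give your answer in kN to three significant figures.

A_b = π × 16² / 4 = 201.1 mm².
R_n = F_nv · A_b · n · n_s = 469 × 201.1 × 6 × 1 / 1000 = 565.8 kN.
Design strength φR_n = 0.75 × 565.8 = 424 kN.

424 kN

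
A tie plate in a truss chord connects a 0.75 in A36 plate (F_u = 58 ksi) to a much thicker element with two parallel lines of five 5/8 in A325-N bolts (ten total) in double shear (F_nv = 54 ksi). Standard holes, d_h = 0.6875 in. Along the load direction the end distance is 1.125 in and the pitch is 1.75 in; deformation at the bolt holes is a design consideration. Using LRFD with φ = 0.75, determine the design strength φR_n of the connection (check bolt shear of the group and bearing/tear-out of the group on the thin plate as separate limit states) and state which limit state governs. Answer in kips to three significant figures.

Bolt shear: A_b = π·0.625²/4 = 0.3068 in²; R_n = 54 × 0.3068 × 10 × 2 = 331.3 kips → 0.75 × 331.3 = 249 kips.
Bearing (1.2 l_c t F_u ≤ 2.4 d t F_u): upper limit = 2.4·0.625·0.75·58 = 65.25 kips.
  Edge l_c = 1.125 − 0.6875/2 = 0.7812 → r_n = 40.78 kips; interior l_c = 1.75 − 0.6875 = 1.062 → r_n = 55.46 kips.
  R_n,bearing = 2·40.78 + 8·55.46 = 525.3 kips → 0.75 × 525.3 = 394 kips.
Bolt shear governs: 249 kips.

249 kips (bolt shear governs)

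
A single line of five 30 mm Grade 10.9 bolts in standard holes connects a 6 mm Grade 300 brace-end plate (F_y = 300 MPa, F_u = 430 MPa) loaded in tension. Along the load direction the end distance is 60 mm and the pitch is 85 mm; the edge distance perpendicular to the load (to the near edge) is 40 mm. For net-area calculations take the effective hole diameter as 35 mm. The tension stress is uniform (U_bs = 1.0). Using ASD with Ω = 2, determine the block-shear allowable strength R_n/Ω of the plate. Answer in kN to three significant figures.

Shear plane L_v = 60 + 4·85 = 400 mm; A_gv = 400 × 6 = 2400 mm².
A_nv = (400 − 4.5·35) × 6 = 1455 mm².
A_nt = (40 − 0.5·35) × 6 = 135 mm².
0.6 F_u A_nv = 375.4 kN; 0.6 F_y A_gv = 432 kN → shear rupture governs the shear term.
R_n = 375.4 + 1.0 × 430 × 135 / 1000 = 433.4 kN.
Allowable strength R_n/Ω = 433.4 / 2 = 217 kN.

217 kN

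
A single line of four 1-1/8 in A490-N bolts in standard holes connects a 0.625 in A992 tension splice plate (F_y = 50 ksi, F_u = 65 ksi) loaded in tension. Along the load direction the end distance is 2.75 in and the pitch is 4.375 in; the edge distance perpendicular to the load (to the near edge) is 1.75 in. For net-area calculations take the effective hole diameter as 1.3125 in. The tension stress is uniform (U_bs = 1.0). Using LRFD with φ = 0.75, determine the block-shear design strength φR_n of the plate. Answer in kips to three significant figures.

240 kips

Shear plane L_v = 2.75 + 3·4.375 = 15.88 in; A_gv = 15.88 × 0.625 = 9.922 in².
A_nv = (15.88 − 3.5·1.3125) × 0.625 = 7.051 in².
A_nt = (1.75 − 0.5·1.3125) × 0.625 = 0.6836 in².
0.6 F_u A_nv = 275 kips; 0.6 F_y A_gv = 297.7 kips → shear rupture governs the shear term.
R_n = 275 + 1.0 × 65 × 0.6836 = 319.4 kips.
Design strength φR_n = 0.75 × 319.4 = 240 kips.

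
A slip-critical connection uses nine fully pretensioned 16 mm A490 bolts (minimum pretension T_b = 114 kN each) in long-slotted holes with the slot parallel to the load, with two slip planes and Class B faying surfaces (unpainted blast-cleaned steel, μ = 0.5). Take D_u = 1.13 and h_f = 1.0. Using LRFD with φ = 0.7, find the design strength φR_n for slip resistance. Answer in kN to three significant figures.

812 kN

R_n = μ · D_u · h_f · T_b · n_s · n_b = 0.5 × 1.13 × 1.0 × 114 × 2 × 9 = 1159 kN.
Design strength φR_n = 0.7 × 1159 = 812 kN.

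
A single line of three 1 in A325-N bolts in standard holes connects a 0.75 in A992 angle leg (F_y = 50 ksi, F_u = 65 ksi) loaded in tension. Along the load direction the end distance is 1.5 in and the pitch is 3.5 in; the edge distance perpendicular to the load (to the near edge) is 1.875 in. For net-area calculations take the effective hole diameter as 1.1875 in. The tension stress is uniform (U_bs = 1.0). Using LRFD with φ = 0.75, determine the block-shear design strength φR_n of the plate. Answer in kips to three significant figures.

168 kips

Shear plane L_v = 1.5 + 2·3.5 = 8.5 in; A_gv = 8.5 × 0.75 = 6.375 in².
A_nv = (8.5 − 2.5·1.1875) × 0.75 = 4.148 in².
A_nt = (1.875 − 0.5·1.1875) × 0.75 = 0.9609 in².
0.6 F_u A_nv = 161.8 kips; 0.6 F_y A_gv = 191.2 kips → shear rupture governs the shear term.
R_n = 161.8 + 1.0 × 65 × 0.9609 = 224.2 kips.
Design strength φR_n = 0.75 × 224.2 = 168 kips.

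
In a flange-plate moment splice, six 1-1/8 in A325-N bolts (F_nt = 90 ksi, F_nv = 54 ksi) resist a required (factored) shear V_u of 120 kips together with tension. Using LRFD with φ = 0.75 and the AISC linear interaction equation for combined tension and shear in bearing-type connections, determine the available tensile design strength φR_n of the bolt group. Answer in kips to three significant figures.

323 kips

A_b = π·1.125²/4 = 0.994 in²; f_rv = 120 / (6 × 0.994) = 20.12 ksi.
F'_nt = 1.3 F_nt − (F_nt / φF_nv) f_rv = 1.3·90 − (90/(0.75·54))·20.12 = 72.29 ksi, capped at F_nt → F'_nt = 72.29 ksi.
R_n = F'_nt · A_b · n = 72.29 × 0.994 × 6 = 431.1 kips.
Design strength φR_n = 0.75 × 431.1 = 323 kips.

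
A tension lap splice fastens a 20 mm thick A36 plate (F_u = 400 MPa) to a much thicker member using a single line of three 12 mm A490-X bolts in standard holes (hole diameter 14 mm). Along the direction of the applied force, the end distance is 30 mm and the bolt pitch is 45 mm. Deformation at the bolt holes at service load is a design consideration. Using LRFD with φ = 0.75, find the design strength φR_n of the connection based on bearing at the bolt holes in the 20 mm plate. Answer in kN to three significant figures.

511 kN

Per bolt r_n = 1.2 l_c t F_u ≤ 2.4 d t F_u; upper limit = 2.4 × 12 × 20 × 400 / 1000 = 230.4 kN.
Edge bolt: l_c = 30 − 14/2 = 23 mm → 1.2 × 23 × 20 × 400 / 1000 = 220.8 → r_n = 220.8 kN.
Interior bolts: l_c = 45 − 14 = 31 mm → 1.2 × 31 × 20 × 400 / 1000 = 297.6 → r_n = 230.4 kN.
R_n = 1 × 220.8 + 2 × 230.4 = 681.6 kN.
Design strength φR_n = 0.75 × 681.6 = 511 kN.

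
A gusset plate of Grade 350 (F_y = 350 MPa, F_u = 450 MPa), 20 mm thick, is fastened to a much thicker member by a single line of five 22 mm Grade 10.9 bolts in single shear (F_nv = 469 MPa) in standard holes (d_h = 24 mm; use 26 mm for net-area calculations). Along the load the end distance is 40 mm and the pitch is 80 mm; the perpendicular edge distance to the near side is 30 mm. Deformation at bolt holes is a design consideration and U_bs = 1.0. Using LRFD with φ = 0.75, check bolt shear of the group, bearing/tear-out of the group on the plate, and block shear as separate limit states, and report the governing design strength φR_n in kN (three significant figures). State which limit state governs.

Bolt shear: A_b = π·22²/4 = 380.1 mm²; R_n = 469 × 380.1 × 5 × 1 / 1000 = 891.4 kN → 0.75 × 891.4 = 669 kN.
Bearing: edge l_c = 28, r_n = 302.4 kN; interior l_c = 56, r_n = 475.2 kN; R_n = 302.4 + 4·475.2 = 2203 kN → 1650 kN.
Block shear: A_gv = 7200, A_nv = 4860, A_nt = 340 mm²; R_n = min(0.6F_uA_nv, 0.6F_yA_gv) + U_bs·F_u·A_nt = 1465 kN → 1100 kN.
Bolt shear governs: 669 kN.

669 kN (bolt shear governs)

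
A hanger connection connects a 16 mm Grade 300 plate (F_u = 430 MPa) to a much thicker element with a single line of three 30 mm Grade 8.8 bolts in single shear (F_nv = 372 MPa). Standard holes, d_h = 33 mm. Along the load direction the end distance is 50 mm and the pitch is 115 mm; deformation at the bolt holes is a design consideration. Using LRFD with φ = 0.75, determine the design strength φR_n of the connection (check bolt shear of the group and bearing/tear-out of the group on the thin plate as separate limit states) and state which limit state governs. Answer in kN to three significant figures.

Bolt shear: A_b = π·30²/4 = 706.9 mm²; R_n = 372 × 706.9 × 3 × 1 / 1000 = 788.9 kN → 0.75 × 788.9 = 592 kN.
Bearing (1.2 l_c t F_u ≤ 2.4 d t F_u): upper limit = 2.4·30·16·430 / 1000 = 495.4 kN.
  Edge l_c = 50 − 33/2 = 33.5 → r_n = 276.6 kN; interior l_c = 115 − 33 = 82 → r_n = 495.4 kN.
  R_n,bearing = 1·276.6 + 2·495.4 = 1267 kN → 0.75 × 1267 = 950 kN.
Bolt shear governs: 592 kN.

592 kN (bolt shear governs)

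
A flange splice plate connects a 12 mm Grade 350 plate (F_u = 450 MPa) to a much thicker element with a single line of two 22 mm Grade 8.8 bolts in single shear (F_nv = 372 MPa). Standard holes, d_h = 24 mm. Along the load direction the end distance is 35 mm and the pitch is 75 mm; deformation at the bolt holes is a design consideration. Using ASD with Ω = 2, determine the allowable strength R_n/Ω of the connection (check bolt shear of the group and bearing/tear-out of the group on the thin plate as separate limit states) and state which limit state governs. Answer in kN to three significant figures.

141 kN (bolt shear governs)

Bolt shear: A_b = π·22²/4 = 380.1 mm²; R_n = 372 × 380.1 × 2 × 1 / 1000 = 282.8 kN → 282.8 / 2 = 141 kN.
Bearing (1.2 l_c t F_u ≤ 2.4 d t F_u): upper limit = 2.4·22·12·450 / 1000 = 285.1 kN.
  Edge l_c = 35 − 24/2 = 23 → r_n = 149 kN; interior l_c = 75 − 24 = 51 → r_n = 285.1 kN.
  R_n,bearing = 1·149 + 1·285.1 = 434.2 kN → 434.2 / 2 = 217 kN.
Bolt shear governs: 141 kN.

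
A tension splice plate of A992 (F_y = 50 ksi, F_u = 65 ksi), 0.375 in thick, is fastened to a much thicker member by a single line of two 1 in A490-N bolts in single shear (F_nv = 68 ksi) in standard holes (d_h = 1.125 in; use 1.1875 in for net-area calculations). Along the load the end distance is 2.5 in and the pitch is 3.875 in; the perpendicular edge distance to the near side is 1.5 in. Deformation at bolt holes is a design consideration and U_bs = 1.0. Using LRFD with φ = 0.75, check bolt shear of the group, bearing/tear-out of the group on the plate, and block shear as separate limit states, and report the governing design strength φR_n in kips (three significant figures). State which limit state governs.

67 kips (block shear governs)

Bolt shear: A_b = π·1²/4 = 0.7854 in²; R_n = 68 × 0.7854 × 2 × 1 = 106.8 kips → 0.75 × 106.8 = 80.1 kips.
Bearing: edge l_c = 1.938, r_n = 56.67 kips; interior l_c = 2.75, r_n = 58.5 kips; R_n = 56.67 + 1·58.5 = 115.2 kips → 86.4 kips.
Block shear: A_gv = 2.391, A_nv = 1.723, A_nt = 0.3398 in²; R_n = min(0.6F_uA_nv, 0.6F_yA_gv) + U_bs·F_u·A_nt = 89.27 kips → 67 kips.
Block shear governs: 67 kips.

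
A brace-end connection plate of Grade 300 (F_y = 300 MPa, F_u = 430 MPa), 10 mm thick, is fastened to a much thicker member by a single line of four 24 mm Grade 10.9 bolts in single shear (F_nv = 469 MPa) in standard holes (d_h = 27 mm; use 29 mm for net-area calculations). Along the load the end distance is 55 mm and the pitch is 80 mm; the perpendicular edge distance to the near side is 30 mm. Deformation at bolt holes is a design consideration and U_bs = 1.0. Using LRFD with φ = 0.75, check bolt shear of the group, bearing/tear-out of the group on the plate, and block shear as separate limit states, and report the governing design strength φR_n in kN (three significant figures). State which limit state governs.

424 kN (block shear governs)

Bolt shear: A_b = π·24²/4 = 452.4 mm²; R_n = 469 × 452.4 × 4 × 1 / 1000 = 848.7 kN → 0.75 × 848.7 = 637 kN.
Bearing: edge l_c = 41.5, r_n = 214.1 kN; interior l_c = 53, r_n = 247.7 kN; R_n = 214.1 + 3·247.7 = 957.2 kN → 718 kN.
Block shear: A_gv = 2950, A_nv = 1935, A_nt = 155 mm²; R_n = min(0.6F_uA_nv, 0.6F_yA_gv) + U_bs·F_u·A_nt = 565.9 kN → 424 kN.
Block shear governs: 424 kN.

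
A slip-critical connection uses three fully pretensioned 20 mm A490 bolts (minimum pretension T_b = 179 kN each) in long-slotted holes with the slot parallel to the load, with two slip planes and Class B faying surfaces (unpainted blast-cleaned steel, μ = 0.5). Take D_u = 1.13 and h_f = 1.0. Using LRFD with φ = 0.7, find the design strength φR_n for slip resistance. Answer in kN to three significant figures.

425 kN

R_n = μ · D_u · h_f · T_b · n_s · n_b = 0.5 × 1.13 × 1.0 × 179 × 2 × 3 = 606.8 kN.
Design strength φR_n = 0.7 × 606.8 = 425 kN.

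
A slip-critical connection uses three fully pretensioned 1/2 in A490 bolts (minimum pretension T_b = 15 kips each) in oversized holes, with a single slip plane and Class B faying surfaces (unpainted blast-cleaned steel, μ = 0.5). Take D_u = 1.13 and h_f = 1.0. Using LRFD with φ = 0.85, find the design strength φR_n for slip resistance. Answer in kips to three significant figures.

21.6 kips

R_n = μ · D_u · h_f · T_b · n_s · n_b = 0.5 × 1.13 × 1.0 × 15 × 1 × 3 = 25.42 kips.
Design strength φR_n = 0.85 × 25.42 = 21.6 kips.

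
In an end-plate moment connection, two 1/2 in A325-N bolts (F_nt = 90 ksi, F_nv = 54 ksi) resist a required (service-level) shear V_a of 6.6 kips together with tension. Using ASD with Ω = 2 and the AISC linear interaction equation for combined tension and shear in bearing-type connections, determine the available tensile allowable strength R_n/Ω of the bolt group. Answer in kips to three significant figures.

12 kips

A_b = π·0.5²/4 = 0.1963 in²; f_rv = 6.6 / (2 × 0.1963) = 16.81 ksi.
F'_nt = 1.3 F_nt − (Ω F_nt / F_nv) f_rv = 1.3·90 − (2·90/54)·16.81 = 60.98 ksi, capped at F_nt → F'_nt = 60.98 ksi.
R_n = F'_nt · A_b · n = 60.98 × 0.1963 × 2 = 23.95 kips.
Allowable strength R_n/Ω = 23.95 / 2 = 12 kips.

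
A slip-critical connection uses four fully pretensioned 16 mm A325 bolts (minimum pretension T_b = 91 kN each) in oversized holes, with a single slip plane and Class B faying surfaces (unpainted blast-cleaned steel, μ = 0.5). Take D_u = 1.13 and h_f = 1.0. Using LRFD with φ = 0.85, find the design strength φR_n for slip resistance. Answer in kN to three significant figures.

R_n = μ · D_u · h_f · T_b · n_s · n_b = 0.5 × 1.13 × 1.0 × 91 × 1 × 4 = 205.7 kN.
Design strength φR_n = 0.85 × 205.7 = 175 kN.

175 kN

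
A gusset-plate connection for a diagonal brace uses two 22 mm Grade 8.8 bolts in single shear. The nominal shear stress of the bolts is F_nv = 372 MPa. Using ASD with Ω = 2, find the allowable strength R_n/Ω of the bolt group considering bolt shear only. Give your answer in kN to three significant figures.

141 kN

A_b = π × 22² / 4 = 380.1 mm².
R_n = F_nv · A_b · n · n_s = 372 × 380.1 × 2 × 1 / 1000 = 282.8 kN.
Allowable strength R_n/Ω = 282.8 / 2 = 141 kN.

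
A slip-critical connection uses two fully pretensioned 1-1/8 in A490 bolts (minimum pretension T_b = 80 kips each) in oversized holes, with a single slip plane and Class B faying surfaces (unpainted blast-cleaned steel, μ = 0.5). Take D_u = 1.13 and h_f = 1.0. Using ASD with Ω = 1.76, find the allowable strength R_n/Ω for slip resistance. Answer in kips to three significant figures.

R_n = μ · D_u · h_f · T_b · n_s · n_b = 0.5 × 1.13 × 1.0 × 80 × 1 × 2 = 90.4 kips.
Allowable strength R_n/Ω = 90.4 / 1.76 = 51.4 kips.

51.4 kips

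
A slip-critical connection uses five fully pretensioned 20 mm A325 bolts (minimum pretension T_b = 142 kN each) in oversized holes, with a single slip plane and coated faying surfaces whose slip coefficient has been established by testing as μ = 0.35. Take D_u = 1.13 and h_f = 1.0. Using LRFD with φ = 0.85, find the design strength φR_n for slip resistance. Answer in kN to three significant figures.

239 kN

R_n = μ · D_u · h_f · T_b · n_s · n_b = 0.35 × 1.13 × 1.0 × 142 × 1 × 5 = 280.8 kN.
Design strength φR_n = 0.85 × 280.8 = 239 kN.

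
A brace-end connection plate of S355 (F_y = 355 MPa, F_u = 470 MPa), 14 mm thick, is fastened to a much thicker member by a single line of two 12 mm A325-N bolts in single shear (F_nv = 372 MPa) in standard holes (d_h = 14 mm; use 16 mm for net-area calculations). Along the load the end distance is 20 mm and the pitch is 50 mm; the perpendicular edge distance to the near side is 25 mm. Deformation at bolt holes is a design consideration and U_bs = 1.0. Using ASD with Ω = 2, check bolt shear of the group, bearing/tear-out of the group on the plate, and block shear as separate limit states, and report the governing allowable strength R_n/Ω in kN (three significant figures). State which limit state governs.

42.1 kN (bolt shear governs)

Bolt shear: A_b = π·12²/4 = 113.1 mm²; R_n = 372 × 113.1 × 2 × 1 / 1000 = 84.14 kN → 84.14 / 2 = 42.1 kN.
Bearing: edge l_c = 13, r_n = 102.6 kN; interior l_c = 36, r_n = 189.5 kN; R_n = 102.6 + 1·189.5 = 292.2 kN → 146 kN.
Block shear: A_gv = 980, A_nv = 644, A_nt = 238 mm²; R_n = min(0.6F_uA_nv, 0.6F_yA_gv) + U_bs·F_u·A_nt = 293.5 kN → 147 kN.
Bolt shear governs: 42.1 kN.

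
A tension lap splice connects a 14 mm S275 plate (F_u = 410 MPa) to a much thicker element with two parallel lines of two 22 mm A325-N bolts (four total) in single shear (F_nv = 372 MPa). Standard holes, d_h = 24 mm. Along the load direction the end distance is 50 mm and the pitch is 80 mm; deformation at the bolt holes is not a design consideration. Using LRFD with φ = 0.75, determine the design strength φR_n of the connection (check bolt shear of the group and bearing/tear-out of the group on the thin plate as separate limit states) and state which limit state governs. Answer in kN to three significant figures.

424 kN (bolt shear governs)

Bolt shear: A_b = π·22²/4 = 380.1 mm²; R_n = 372 × 380.1 × 4 × 1 / 1000 = 565.6 kN → 0.75 × 565.6 = 424 kN.
Bearing (1.5 l_c t F_u ≤ 3.0 d t F_u): upper limit = 3.0·22·14·410 / 1000 = 378.8 kN.
  Edge l_c = 50 − 24/2 = 38 → r_n = 327.2 kN; interior l_c = 80 − 24 = 56 → r_n = 378.8 kN.
  R_n,bearing = 2·327.2 + 2·378.8 = 1412 kN → 0.75 × 1412 = 1060 kN.
Bolt shear governs: 424 kN.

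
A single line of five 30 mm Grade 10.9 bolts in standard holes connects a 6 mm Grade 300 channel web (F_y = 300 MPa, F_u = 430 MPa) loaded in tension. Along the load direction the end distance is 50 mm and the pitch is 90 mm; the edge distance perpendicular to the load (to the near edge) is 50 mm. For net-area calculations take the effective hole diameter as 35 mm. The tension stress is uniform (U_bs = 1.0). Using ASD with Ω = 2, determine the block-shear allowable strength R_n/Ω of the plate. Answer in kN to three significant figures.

237 kN

Shear plane L_v = 50 + 4·90 = 410 mm; A_gv = 410 × 6 = 2460 mm².
A_nv = (410 − 4.5·35) × 6 = 1515 mm².
A_nt = (50 − 0.5·35) × 6 = 195 mm².
0.6 F_u A_nv = 390.9 kN; 0.6 F_y A_gv = 442.8 kN → shear rupture governs the shear term.
R_n = 390.9 + 1.0 × 430 × 195 / 1000 = 474.7 kN.
Allowable strength R_n/Ω = 474.7 / 2 = 237 kN.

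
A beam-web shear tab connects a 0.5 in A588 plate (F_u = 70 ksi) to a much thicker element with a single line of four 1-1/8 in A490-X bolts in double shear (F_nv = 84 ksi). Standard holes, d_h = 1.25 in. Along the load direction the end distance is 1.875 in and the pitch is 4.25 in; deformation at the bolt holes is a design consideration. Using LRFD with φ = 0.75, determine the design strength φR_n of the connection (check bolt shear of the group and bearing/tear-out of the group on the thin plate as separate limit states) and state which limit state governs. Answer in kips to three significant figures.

Bolt shear: A_b = π·1.125²/4 = 0.994 in²; R_n = 84 × 0.994 × 4 × 2 = 668 kips → 0.75 × 668 = 501 kips.
Bearing (1.2 l_c t F_u ≤ 2.4 d t F_u): upper limit = 2.4·1.125·0.5·70 = 94.5 kips.
  Edge l_c = 1.875 − 1.25/2 = 1.25 → r_n = 52.5 kips; interior l_c = 4.25 − 1.25 = 3 → r_n = 94.5 kips.
  R_n,bearing = 1·52.5 + 3·94.5 = 336 kips → 0.75 × 336 = 252 kips.
Bearing governs: 252 kips.

252 kips (bearing governs)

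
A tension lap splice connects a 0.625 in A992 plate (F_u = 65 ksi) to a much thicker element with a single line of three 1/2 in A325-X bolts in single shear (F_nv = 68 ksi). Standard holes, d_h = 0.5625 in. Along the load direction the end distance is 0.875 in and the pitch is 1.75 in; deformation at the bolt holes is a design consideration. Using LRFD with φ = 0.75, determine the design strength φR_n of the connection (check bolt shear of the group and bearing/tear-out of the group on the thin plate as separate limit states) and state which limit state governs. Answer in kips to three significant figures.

30 kips (bolt shear governs)

Bolt shear: A_b = π·0.5²/4 = 0.1963 in²; R_n = 68 × 0.1963 × 3 × 1 = 40.06 kips → 0.75 × 40.06 = 30 kips.
Bearing (1.2 l_c t F_u ≤ 2.4 d t F_u): upper limit = 2.4·0.5·0.625·65 = 48.75 kips.
  Edge l_c = 0.875 − 0.5625/2 = 0.5938 → r_n = 28.95 kips; interior l_c = 1.75 − 0.5625 = 1.188 → r_n = 48.75 kips.
  R_n,bearing = 1·28.95 + 2·48.75 = 126.4 kips → 0.75 × 126.4 = 94.8 kips.
Bolt shear governs: 30 kips.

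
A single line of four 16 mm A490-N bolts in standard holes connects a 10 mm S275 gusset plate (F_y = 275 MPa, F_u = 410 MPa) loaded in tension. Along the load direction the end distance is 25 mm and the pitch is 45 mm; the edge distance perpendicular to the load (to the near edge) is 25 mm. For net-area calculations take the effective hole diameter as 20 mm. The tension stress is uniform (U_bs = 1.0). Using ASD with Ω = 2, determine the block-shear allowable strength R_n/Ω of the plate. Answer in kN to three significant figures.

141 kN

Shear plane L_v = 25 + 3·45 = 160 mm; A_gv = 160 × 10 = 1600 mm².
A_nv = (160 − 3.5·20) × 10 = 900 mm².
A_nt = (25 − 0.5·20) × 10 = 150 mm².
0.6 F_u A_nv = 221.4 kN; 0.6 F_y A_gv = 264 kN → shear rupture governs the shear term.
R_n = 221.4 + 1.0 × 410 × 150 / 1000 = 282.9 kN.
Allowable strength R_n/Ω = 282.9 / 2 = 141 kN.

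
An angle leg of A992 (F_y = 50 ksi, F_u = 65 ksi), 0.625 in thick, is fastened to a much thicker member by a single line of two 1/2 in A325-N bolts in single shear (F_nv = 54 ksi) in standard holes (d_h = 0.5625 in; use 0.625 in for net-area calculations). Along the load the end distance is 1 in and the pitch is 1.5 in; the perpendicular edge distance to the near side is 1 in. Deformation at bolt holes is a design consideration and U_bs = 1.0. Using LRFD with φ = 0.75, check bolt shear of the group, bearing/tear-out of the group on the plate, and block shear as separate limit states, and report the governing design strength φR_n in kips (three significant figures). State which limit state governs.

Bolt shear: A_b = π·0.5²/4 = 0.1963 in²; R_n = 54 × 0.1963 × 2 × 1 = 21.21 kips → 0.75 × 21.21 = 15.9 kips.
Bearing: edge l_c = 0.7188, r_n = 35.04 kips; interior l_c = 0.9375, r_n = 45.7 kips; R_n = 35.04 + 1·45.7 = 80.74 kips → 60.6 kips.
Block shear: A_gv = 1.562, A_nv = 0.9766, A_nt = 0.4297 in²; R_n = min(0.6F_uA_nv, 0.6F_yA_gv) + U_bs·F_u·A_nt = 66.02 kips → 49.5 kips.
Bolt shear governs: 15.9 kips.

15.9 kips (bolt shear governs)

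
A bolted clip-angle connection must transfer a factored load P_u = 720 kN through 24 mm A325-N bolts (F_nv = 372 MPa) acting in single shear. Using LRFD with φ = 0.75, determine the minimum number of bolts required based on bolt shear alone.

A_b = π·24²/4 = 452.4 mm².
Per-bolt design strength φR_n = 0.75 × 372 × 452.4 × 1 / 1000 = 126.2 kN.
n ≥ 720 / 126.2 = 5.704 → use 6 bolts.

6 bolts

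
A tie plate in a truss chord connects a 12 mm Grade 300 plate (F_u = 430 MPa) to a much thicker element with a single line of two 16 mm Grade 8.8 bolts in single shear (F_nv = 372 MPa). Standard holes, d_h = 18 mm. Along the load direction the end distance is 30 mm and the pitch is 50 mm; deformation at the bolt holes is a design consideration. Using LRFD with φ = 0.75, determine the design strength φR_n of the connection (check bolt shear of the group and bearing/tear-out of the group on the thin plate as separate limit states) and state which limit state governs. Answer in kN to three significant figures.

112 kN (bolt shear governs)

Bolt shear: A_b = π·16²/4 = 201.1 mm²; R_n = 372 × 201.1 × 2 × 1 / 1000 = 149.6 kN → 0.75 × 149.6 = 112 kN.
Bearing (1.2 l_c t F_u ≤ 2.4 d t F_u): upper limit = 2.4·16·12·430 / 1000 = 198.1 kN.
  Edge l_c = 30 − 18/2 = 21 → r_n = 130 kN; interior l_c = 50 − 18 = 32 → r_n = 198.1 kN.
  R_n,bearing = 1·130 + 1·198.1 = 328.2 kN → 0.75 × 328.2 = 246 kN.
Bolt shear governs: 112 kN.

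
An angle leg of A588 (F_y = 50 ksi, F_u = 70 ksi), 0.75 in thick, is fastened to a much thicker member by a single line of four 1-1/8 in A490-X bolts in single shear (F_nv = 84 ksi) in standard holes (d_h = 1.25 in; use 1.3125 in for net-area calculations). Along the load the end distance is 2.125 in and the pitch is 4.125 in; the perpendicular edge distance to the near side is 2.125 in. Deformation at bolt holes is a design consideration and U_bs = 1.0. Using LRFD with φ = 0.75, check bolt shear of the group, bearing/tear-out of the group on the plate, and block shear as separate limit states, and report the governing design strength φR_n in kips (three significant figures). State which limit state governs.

Bolt shear: A_b = π·1.125²/4 = 0.994 in²; R_n = 84 × 0.994 × 4 × 1 = 334 kips → 0.75 × 334 = 250 kips.
Bearing: edge l_c = 1.5, r_n = 94.5 kips; interior l_c = 2.875, r_n = 141.8 kips; R_n = 94.5 + 3·141.8 = 519.8 kips → 390 kips.
Block shear: A_gv = 10.88, A_nv = 7.43, A_nt = 1.102 in²; R_n = min(0.6F_uA_nv, 0.6F_yA_gv) + U_bs·F_u·A_nt = 389.2 kips → 292 kips.
Bolt shear governs: 250 kips.

250 kips (bolt shear governs)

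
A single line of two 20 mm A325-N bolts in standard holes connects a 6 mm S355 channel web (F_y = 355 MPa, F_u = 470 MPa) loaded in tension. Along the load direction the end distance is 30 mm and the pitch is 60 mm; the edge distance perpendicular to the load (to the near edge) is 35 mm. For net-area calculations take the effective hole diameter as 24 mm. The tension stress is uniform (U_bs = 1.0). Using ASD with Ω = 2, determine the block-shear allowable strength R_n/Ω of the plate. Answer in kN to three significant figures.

78.1 kN

Shear plane L_v = 30 + 1·60 = 90 mm; A_gv = 90 × 6 = 540 mm².
A_nv = (90 − 1.5·24) × 6 = 324 mm².
A_nt = (35 − 0.5·24) × 6 = 138 mm².
0.6 F_u A_nv = 91.37 kN; 0.6 F_y A_gv = 115 kN → shear rupture governs the shear term.
R_n = 91.37 + 1.0 × 470 × 138 / 1000 = 156.2 kN.
Allowable strength R_n/Ω = 156.2 / 2 = 78.1 kN.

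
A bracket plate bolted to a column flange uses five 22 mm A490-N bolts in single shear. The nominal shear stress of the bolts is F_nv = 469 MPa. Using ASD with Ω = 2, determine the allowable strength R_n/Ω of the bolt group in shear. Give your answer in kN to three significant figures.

A_b = π × 22² / 4 = 380.1 mm².
R_n = F_nv · A_b · n · n_s = 469 × 380.1 × 5 × 1 / 1000 = 891.4 kN.
Allowable strength R_n/Ω = 891.4 / 2 = 446 kN.

446 kN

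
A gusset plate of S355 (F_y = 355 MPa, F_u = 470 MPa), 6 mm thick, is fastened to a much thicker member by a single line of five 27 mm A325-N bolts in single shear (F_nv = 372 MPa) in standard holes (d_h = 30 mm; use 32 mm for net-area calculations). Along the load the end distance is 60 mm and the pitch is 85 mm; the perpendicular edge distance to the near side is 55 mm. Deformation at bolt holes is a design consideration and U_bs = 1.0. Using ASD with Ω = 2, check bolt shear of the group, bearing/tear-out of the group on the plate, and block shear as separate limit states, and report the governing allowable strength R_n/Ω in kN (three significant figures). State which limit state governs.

Bolt shear: A_b = π·27²/4 = 572.6 mm²; R_n = 372 × 572.6 × 5 × 1 / 1000 = 1065 kN → 1065 / 2 = 532 kN.
Bearing: edge l_c = 45, r_n = 152.3 kN; interior l_c = 55, r_n = 182.7 kN; R_n = 152.3 + 4·182.7 = 883.2 kN → 442 kN.
Block shear: A_gv = 2400, A_nv = 1536, A_nt = 234 mm²; R_n = min(0.6F_uA_nv, 0.6F_yA_gv) + U_bs·F_u·A_nt = 543.1 kN → 272 kN.
Block shear governs: 272 kN.

272 kN (block shear governs)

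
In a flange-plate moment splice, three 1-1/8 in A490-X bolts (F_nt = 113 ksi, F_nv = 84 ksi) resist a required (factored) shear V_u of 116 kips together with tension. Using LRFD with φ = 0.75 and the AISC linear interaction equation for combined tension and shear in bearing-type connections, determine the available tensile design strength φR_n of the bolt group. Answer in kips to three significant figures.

173 kips

A_b = π·1.125²/4 = 0.994 in²; f_rv = 116 / (3 × 0.994) = 38.9 ksi.
F'_nt = 1.3 F_nt − (F_nt / φF_nv) f_rv = 1.3·113 − (113/(0.75·84))·38.9 = 77.13 ksi, capped at F_nt → F'_nt = 77.13 ksi.
R_n = F'_nt · A_b · n = 77.13 × 0.994 × 3 = 230 kips.
Design strength φR_n = 0.75 × 230 = 173 kips.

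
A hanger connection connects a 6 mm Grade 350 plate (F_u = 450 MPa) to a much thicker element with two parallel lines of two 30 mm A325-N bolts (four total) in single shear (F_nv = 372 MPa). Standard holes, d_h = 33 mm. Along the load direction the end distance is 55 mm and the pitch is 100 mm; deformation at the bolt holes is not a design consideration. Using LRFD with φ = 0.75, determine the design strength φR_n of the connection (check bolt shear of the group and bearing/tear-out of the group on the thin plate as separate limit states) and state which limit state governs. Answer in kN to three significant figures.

Bolt shear: A_b = π·30²/4 = 706.9 mm²; R_n = 372 × 706.9 × 4 × 1 / 1000 = 1052 kN → 0.75 × 1052 = 789 kN.
Bearing (1.5 l_c t F_u ≤ 3.0 d t F_u): upper limit = 3.0·30·6·450 / 1000 = 243 kN.
  Edge l_c = 55 − 33/2 = 38.5 → r_n = 155.9 kN; interior l_c = 100 − 33 = 67 → r_n = 243 kN.
  R_n,bearing = 2·155.9 + 2·243 = 797.9 kN → 0.75 × 797.9 = 598 kN.
Bearing governs: 598 kN.

598 kN (bearing governs)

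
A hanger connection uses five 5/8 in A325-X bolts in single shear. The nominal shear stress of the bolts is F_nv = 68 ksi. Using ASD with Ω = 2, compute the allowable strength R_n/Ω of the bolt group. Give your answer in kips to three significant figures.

A_b = π × 0.625² / 4 = 0.3068 in².
R_n = F_nv · A_b · n · n_s = 68 × 0.3068 × 5 × 1 = 104.3 kips.
Allowable strength R_n/Ω = 104.3 / 2 = 52.2 kips.

52.2 kips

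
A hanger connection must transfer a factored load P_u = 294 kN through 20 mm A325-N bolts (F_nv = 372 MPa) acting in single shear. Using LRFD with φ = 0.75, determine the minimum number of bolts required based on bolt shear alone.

4 bolts

A_b = π·20²/4 = 314.2 mm².
Per-bolt design strength φR_n = 0.75 × 372 × 314.2 × 1 / 1000 = 87.65 kN.
n ≥ 294 / 87.65 = 3.354 → use 4 bolts.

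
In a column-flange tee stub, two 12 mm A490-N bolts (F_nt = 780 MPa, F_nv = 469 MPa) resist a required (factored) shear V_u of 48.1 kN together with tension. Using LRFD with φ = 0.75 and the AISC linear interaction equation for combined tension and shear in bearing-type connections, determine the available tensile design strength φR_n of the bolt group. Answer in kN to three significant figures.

A_b = π·12²/4 = 113.1 mm²; f_rv = 48.1 × 1000 / (2 × 113.1) = 212.6 MPa.
F'_nt = 1.3 F_nt − (F_nt / φF_nv) f_rv = 1.3·780 − (780/(0.75·469))·212.6 = 542.5 MPa, capped at F_nt → F'_nt = 542.5 MPa.
R_n = F'_nt · A_b · n = 542.5 × 113.1 × 2 / 1000 = 122.7 kN.
Design strength φR_n = 0.75 × 122.7 = 92 kN.

92 kN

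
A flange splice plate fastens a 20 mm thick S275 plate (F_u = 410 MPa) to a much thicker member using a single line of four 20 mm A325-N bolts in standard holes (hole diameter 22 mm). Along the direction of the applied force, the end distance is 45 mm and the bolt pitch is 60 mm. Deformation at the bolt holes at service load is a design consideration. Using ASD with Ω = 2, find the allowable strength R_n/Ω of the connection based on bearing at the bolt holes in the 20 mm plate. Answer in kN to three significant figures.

728 kN

Per bolt r_n = 1.2 l_c t F_u ≤ 2.4 d t F_u; upper limit = 2.4 × 20 × 20 × 410 / 1000 = 393.6 kN.
Edge bolt: l_c = 45 − 22/2 = 34 mm → 1.2 × 34 × 20 × 410 / 1000 = 334.6 → r_n = 334.6 kN.
Interior bolts: l_c = 60 − 22 = 38 mm → 1.2 × 38 × 20 × 410 / 1000 = 373.9 → r_n = 373.9 kN.
R_n = 1 × 334.6 + 3 × 373.9 = 1456 kN.
Allowable strength R_n/Ω = 1456 / 2 = 728 kN.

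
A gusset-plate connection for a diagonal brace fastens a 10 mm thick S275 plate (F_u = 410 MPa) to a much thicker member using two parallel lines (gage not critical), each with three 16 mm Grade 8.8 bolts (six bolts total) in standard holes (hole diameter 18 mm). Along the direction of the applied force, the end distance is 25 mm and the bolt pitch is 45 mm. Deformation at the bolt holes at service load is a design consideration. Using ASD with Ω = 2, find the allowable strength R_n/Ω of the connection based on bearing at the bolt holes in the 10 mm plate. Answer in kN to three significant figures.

Per bolt r_n = 1.2 l_c t F_u ≤ 2.4 d t F_u; upper limit = 2.4 × 16 × 10 × 410 / 1000 = 157.4 kN.
Edge bolt: l_c = 25 − 18/2 = 16 mm → 1.2 × 16 × 10 × 410 / 1000 = 78.72 → r_n = 78.72 kN.
Interior bolts: l_c = 45 − 18 = 27 mm → 1.2 × 27 × 10 × 410 / 1000 = 132.8 → r_n = 132.8 kN.
R_n = 2 × 78.72 + 4 × 132.8 = 688.8 kN.
Allowable strength R_n/Ω = 688.8 / 2 = 344 kN.

344 kN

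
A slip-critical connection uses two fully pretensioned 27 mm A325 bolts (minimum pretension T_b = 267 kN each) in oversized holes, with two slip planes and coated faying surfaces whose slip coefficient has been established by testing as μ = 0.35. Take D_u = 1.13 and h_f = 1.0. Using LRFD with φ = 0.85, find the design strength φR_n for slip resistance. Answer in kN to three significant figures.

359 kN

R_n = μ · D_u · h_f · T_b · n_s · n_b = 0.35 × 1.13 × 1.0 × 267 × 2 × 2 = 422.4 kN.
Design strength φR_n = 0.85 × 422.4 = 359 kN.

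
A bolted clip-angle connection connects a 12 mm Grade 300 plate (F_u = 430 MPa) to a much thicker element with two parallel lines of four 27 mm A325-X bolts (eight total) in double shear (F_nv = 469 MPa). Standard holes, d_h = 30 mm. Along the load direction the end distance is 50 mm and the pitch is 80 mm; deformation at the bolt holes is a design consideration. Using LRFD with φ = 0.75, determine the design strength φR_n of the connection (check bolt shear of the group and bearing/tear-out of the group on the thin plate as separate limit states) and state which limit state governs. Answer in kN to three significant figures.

Bolt shear: A_b = π·27²/4 = 572.6 mm²; R_n = 469 × 572.6 × 8 × 2 / 1000 = 4296 kN → 0.75 × 4296 = 3220 kN.
Bearing (1.2 l_c t F_u ≤ 2.4 d t F_u): upper limit = 2.4·27·12·430 / 1000 = 334.4 kN.
  Edge l_c = 50 − 30/2 = 35 → r_n = 216.7 kN; interior l_c = 80 − 30 = 50 → r_n = 309.6 kN.
  R_n,bearing = 2·216.7 + 6·309.6 = 2291 kN → 0.75 × 2291 = 1720 kN.
Bearing governs: 1720 kN.

1720 kN (bearing governs)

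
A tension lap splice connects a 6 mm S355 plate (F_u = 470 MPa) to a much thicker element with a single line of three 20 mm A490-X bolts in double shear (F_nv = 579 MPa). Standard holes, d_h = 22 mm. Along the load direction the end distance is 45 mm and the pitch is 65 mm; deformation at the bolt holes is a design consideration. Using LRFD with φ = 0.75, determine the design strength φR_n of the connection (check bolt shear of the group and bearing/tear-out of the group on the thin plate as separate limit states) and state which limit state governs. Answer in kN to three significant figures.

Bolt shear: A_b = π·20²/4 = 314.2 mm²; R_n = 579 × 314.2 × 3 × 2 / 1000 = 1091 kN → 0.75 × 1091 = 819 kN.
Bearing (1.2 l_c t F_u ≤ 2.4 d t F_u): upper limit = 2.4·20·6·470 / 1000 = 135.4 kN.
  Edge l_c = 45 − 22/2 = 34 → r_n = 115.1 kN; interior l_c = 65 − 22 = 43 → r_n = 135.4 kN.
  R_n,bearing = 1·115.1 + 2·135.4 = 385.8 kN → 0.75 × 385.8 = 289 kN.
Bearing governs: 289 kN.

289 kN (bearing governs)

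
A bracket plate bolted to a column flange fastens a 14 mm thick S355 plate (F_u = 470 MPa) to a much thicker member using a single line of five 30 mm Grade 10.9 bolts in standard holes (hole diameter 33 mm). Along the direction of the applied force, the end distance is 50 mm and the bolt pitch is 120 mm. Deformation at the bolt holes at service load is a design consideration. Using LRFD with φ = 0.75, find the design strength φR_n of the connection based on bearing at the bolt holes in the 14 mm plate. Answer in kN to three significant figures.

1620 kN

Per bolt r_n = 1.2 l_c t F_u ≤ 2.4 d t F_u; upper limit = 2.4 × 30 × 14 × 470 / 1000 = 473.8 kN.
Edge bolt: l_c = 50 − 33/2 = 33.5 mm → 1.2 × 33.5 × 14 × 470 / 1000 = 264.5 → r_n = 264.5 kN.
Interior bolts: l_c = 120 − 33 = 87 mm → 1.2 × 87 × 14 × 470 / 1000 = 687 → r_n = 473.8 kN.
R_n = 1 × 264.5 + 4 × 473.8 = 2160 kN.
Design strength φR_n = 0.75 × 2160 = 1620 kN.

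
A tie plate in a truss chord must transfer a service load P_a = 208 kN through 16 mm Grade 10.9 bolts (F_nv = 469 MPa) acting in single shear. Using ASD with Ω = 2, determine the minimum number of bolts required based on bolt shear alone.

5 bolts

A_b = π·16²/4 = 201.1 mm².
Per-bolt allowable strength R_n/Ω = 469 × 201.1 × 1 / 1000 / 2 = 47.15 kN.
n ≥ 208 / 47.15 = 4.412 → use 5 bolts.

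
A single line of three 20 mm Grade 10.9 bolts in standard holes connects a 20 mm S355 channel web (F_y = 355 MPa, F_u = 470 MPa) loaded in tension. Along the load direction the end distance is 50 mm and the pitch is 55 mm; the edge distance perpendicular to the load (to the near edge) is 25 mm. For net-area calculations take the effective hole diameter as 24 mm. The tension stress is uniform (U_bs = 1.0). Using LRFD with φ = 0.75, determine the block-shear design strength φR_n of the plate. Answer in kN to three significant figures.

Shear plane L_v = 50 + 2·55 = 160 mm; A_gv = 160 × 20 = 3200 mm².
A_nv = (160 − 2.5·24) × 20 = 2000 mm².
A_nt = (25 − 0.5·24) × 20 = 260 mm².
0.6 F_u A_nv = 564 kN; 0.6 F_y A_gv = 681.6 kN → shear rupture governs the shear term.
R_n = 564 + 1.0 × 470 × 260 / 1000 = 686.2 kN.
Design strength φR_n = 0.75 × 686.2 = 515 kN.

515 kN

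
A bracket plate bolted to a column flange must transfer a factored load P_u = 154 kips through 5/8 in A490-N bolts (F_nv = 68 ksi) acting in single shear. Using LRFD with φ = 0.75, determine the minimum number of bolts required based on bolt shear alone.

A_b = π·0.625²/4 = 0.3068 in².
Per-bolt design strength φR_n = 0.75 × 68 × 0.3068 × 1 = 15.65 kips.
n ≥ 154 / 15.65 = 9.842 → use 10 bolts.

10 bolts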